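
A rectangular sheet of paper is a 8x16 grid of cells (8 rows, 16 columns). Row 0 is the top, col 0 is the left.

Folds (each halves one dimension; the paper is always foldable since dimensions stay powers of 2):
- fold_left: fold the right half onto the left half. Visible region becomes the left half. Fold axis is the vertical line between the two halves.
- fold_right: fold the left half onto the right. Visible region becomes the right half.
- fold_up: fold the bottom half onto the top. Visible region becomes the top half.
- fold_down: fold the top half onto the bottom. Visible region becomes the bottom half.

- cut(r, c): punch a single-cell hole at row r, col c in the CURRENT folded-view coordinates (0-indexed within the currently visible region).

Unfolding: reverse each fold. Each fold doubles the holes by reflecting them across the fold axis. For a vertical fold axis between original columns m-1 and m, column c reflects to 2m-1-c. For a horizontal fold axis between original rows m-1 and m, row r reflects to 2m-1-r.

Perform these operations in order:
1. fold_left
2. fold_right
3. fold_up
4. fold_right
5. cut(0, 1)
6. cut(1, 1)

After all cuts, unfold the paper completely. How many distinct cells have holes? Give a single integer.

Answer: 32

Derivation:
Op 1 fold_left: fold axis v@8; visible region now rows[0,8) x cols[0,8) = 8x8
Op 2 fold_right: fold axis v@4; visible region now rows[0,8) x cols[4,8) = 8x4
Op 3 fold_up: fold axis h@4; visible region now rows[0,4) x cols[4,8) = 4x4
Op 4 fold_right: fold axis v@6; visible region now rows[0,4) x cols[6,8) = 4x2
Op 5 cut(0, 1): punch at orig (0,7); cuts so far [(0, 7)]; region rows[0,4) x cols[6,8) = 4x2
Op 6 cut(1, 1): punch at orig (1,7); cuts so far [(0, 7), (1, 7)]; region rows[0,4) x cols[6,8) = 4x2
Unfold 1 (reflect across v@6): 4 holes -> [(0, 4), (0, 7), (1, 4), (1, 7)]
Unfold 2 (reflect across h@4): 8 holes -> [(0, 4), (0, 7), (1, 4), (1, 7), (6, 4), (6, 7), (7, 4), (7, 7)]
Unfold 3 (reflect across v@4): 16 holes -> [(0, 0), (0, 3), (0, 4), (0, 7), (1, 0), (1, 3), (1, 4), (1, 7), (6, 0), (6, 3), (6, 4), (6, 7), (7, 0), (7, 3), (7, 4), (7, 7)]
Unfold 4 (reflect across v@8): 32 holes -> [(0, 0), (0, 3), (0, 4), (0, 7), (0, 8), (0, 11), (0, 12), (0, 15), (1, 0), (1, 3), (1, 4), (1, 7), (1, 8), (1, 11), (1, 12), (1, 15), (6, 0), (6, 3), (6, 4), (6, 7), (6, 8), (6, 11), (6, 12), (6, 15), (7, 0), (7, 3), (7, 4), (7, 7), (7, 8), (7, 11), (7, 12), (7, 15)]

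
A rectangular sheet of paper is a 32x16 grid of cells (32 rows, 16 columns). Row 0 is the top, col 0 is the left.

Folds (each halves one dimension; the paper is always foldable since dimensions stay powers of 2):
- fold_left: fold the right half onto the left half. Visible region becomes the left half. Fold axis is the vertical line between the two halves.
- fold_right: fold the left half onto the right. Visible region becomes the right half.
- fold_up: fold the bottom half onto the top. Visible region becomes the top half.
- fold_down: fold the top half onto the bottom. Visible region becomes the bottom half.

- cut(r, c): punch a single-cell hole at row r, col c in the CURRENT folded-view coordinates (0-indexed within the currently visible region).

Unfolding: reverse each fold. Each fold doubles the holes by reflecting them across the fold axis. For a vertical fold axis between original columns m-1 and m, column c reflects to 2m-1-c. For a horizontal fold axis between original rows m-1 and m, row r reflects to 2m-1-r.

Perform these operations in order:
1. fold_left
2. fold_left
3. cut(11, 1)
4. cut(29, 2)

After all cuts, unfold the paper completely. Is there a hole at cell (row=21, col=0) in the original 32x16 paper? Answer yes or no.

Answer: no

Derivation:
Op 1 fold_left: fold axis v@8; visible region now rows[0,32) x cols[0,8) = 32x8
Op 2 fold_left: fold axis v@4; visible region now rows[0,32) x cols[0,4) = 32x4
Op 3 cut(11, 1): punch at orig (11,1); cuts so far [(11, 1)]; region rows[0,32) x cols[0,4) = 32x4
Op 4 cut(29, 2): punch at orig (29,2); cuts so far [(11, 1), (29, 2)]; region rows[0,32) x cols[0,4) = 32x4
Unfold 1 (reflect across v@4): 4 holes -> [(11, 1), (11, 6), (29, 2), (29, 5)]
Unfold 2 (reflect across v@8): 8 holes -> [(11, 1), (11, 6), (11, 9), (11, 14), (29, 2), (29, 5), (29, 10), (29, 13)]
Holes: [(11, 1), (11, 6), (11, 9), (11, 14), (29, 2), (29, 5), (29, 10), (29, 13)]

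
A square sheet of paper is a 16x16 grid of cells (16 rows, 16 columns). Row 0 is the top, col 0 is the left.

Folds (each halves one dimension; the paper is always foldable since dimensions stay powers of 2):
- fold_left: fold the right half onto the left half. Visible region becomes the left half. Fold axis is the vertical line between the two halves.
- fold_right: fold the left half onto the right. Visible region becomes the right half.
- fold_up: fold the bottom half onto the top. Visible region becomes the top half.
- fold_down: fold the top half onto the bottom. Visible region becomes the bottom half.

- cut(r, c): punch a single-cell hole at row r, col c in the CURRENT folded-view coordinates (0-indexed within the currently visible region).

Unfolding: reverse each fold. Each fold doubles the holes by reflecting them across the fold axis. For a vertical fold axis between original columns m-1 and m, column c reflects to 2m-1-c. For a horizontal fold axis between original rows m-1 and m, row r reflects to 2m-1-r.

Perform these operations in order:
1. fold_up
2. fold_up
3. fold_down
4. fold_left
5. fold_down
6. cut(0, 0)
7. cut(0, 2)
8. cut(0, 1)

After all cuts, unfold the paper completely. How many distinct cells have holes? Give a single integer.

Op 1 fold_up: fold axis h@8; visible region now rows[0,8) x cols[0,16) = 8x16
Op 2 fold_up: fold axis h@4; visible region now rows[0,4) x cols[0,16) = 4x16
Op 3 fold_down: fold axis h@2; visible region now rows[2,4) x cols[0,16) = 2x16
Op 4 fold_left: fold axis v@8; visible region now rows[2,4) x cols[0,8) = 2x8
Op 5 fold_down: fold axis h@3; visible region now rows[3,4) x cols[0,8) = 1x8
Op 6 cut(0, 0): punch at orig (3,0); cuts so far [(3, 0)]; region rows[3,4) x cols[0,8) = 1x8
Op 7 cut(0, 2): punch at orig (3,2); cuts so far [(3, 0), (3, 2)]; region rows[3,4) x cols[0,8) = 1x8
Op 8 cut(0, 1): punch at orig (3,1); cuts so far [(3, 0), (3, 1), (3, 2)]; region rows[3,4) x cols[0,8) = 1x8
Unfold 1 (reflect across h@3): 6 holes -> [(2, 0), (2, 1), (2, 2), (3, 0), (3, 1), (3, 2)]
Unfold 2 (reflect across v@8): 12 holes -> [(2, 0), (2, 1), (2, 2), (2, 13), (2, 14), (2, 15), (3, 0), (3, 1), (3, 2), (3, 13), (3, 14), (3, 15)]
Unfold 3 (reflect across h@2): 24 holes -> [(0, 0), (0, 1), (0, 2), (0, 13), (0, 14), (0, 15), (1, 0), (1, 1), (1, 2), (1, 13), (1, 14), (1, 15), (2, 0), (2, 1), (2, 2), (2, 13), (2, 14), (2, 15), (3, 0), (3, 1), (3, 2), (3, 13), (3, 14), (3, 15)]
Unfold 4 (reflect across h@4): 48 holes -> [(0, 0), (0, 1), (0, 2), (0, 13), (0, 14), (0, 15), (1, 0), (1, 1), (1, 2), (1, 13), (1, 14), (1, 15), (2, 0), (2, 1), (2, 2), (2, 13), (2, 14), (2, 15), (3, 0), (3, 1), (3, 2), (3, 13), (3, 14), (3, 15), (4, 0), (4, 1), (4, 2), (4, 13), (4, 14), (4, 15), (5, 0), (5, 1), (5, 2), (5, 13), (5, 14), (5, 15), (6, 0), (6, 1), (6, 2), (6, 13), (6, 14), (6, 15), (7, 0), (7, 1), (7, 2), (7, 13), (7, 14), (7, 15)]
Unfold 5 (reflect across h@8): 96 holes -> [(0, 0), (0, 1), (0, 2), (0, 13), (0, 14), (0, 15), (1, 0), (1, 1), (1, 2), (1, 13), (1, 14), (1, 15), (2, 0), (2, 1), (2, 2), (2, 13), (2, 14), (2, 15), (3, 0), (3, 1), (3, 2), (3, 13), (3, 14), (3, 15), (4, 0), (4, 1), (4, 2), (4, 13), (4, 14), (4, 15), (5, 0), (5, 1), (5, 2), (5, 13), (5, 14), (5, 15), (6, 0), (6, 1), (6, 2), (6, 13), (6, 14), (6, 15), (7, 0), (7, 1), (7, 2), (7, 13), (7, 14), (7, 15), (8, 0), (8, 1), (8, 2), (8, 13), (8, 14), (8, 15), (9, 0), (9, 1), (9, 2), (9, 13), (9, 14), (9, 15), (10, 0), (10, 1), (10, 2), (10, 13), (10, 14), (10, 15), (11, 0), (11, 1), (11, 2), (11, 13), (11, 14), (11, 15), (12, 0), (12, 1), (12, 2), (12, 13), (12, 14), (12, 15), (13, 0), (13, 1), (13, 2), (13, 13), (13, 14), (13, 15), (14, 0), (14, 1), (14, 2), (14, 13), (14, 14), (14, 15), (15, 0), (15, 1), (15, 2), (15, 13), (15, 14), (15, 15)]

Answer: 96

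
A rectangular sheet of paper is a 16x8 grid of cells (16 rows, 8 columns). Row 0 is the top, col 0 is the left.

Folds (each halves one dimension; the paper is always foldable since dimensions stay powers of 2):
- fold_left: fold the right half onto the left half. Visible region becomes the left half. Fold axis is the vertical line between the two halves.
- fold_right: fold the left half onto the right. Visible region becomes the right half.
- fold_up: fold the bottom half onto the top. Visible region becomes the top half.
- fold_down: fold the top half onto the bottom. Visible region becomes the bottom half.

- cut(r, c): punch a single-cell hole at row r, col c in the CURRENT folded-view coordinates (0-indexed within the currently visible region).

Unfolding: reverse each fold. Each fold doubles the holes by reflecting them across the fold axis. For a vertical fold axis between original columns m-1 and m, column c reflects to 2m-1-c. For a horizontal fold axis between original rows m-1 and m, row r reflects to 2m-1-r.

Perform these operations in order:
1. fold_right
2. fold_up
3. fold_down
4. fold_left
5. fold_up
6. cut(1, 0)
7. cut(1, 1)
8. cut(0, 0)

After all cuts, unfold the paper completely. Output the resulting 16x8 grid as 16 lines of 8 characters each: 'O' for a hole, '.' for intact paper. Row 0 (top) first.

Op 1 fold_right: fold axis v@4; visible region now rows[0,16) x cols[4,8) = 16x4
Op 2 fold_up: fold axis h@8; visible region now rows[0,8) x cols[4,8) = 8x4
Op 3 fold_down: fold axis h@4; visible region now rows[4,8) x cols[4,8) = 4x4
Op 4 fold_left: fold axis v@6; visible region now rows[4,8) x cols[4,6) = 4x2
Op 5 fold_up: fold axis h@6; visible region now rows[4,6) x cols[4,6) = 2x2
Op 6 cut(1, 0): punch at orig (5,4); cuts so far [(5, 4)]; region rows[4,6) x cols[4,6) = 2x2
Op 7 cut(1, 1): punch at orig (5,5); cuts so far [(5, 4), (5, 5)]; region rows[4,6) x cols[4,6) = 2x2
Op 8 cut(0, 0): punch at orig (4,4); cuts so far [(4, 4), (5, 4), (5, 5)]; region rows[4,6) x cols[4,6) = 2x2
Unfold 1 (reflect across h@6): 6 holes -> [(4, 4), (5, 4), (5, 5), (6, 4), (6, 5), (7, 4)]
Unfold 2 (reflect across v@6): 12 holes -> [(4, 4), (4, 7), (5, 4), (5, 5), (5, 6), (5, 7), (6, 4), (6, 5), (6, 6), (6, 7), (7, 4), (7, 7)]
Unfold 3 (reflect across h@4): 24 holes -> [(0, 4), (0, 7), (1, 4), (1, 5), (1, 6), (1, 7), (2, 4), (2, 5), (2, 6), (2, 7), (3, 4), (3, 7), (4, 4), (4, 7), (5, 4), (5, 5), (5, 6), (5, 7), (6, 4), (6, 5), (6, 6), (6, 7), (7, 4), (7, 7)]
Unfold 4 (reflect across h@8): 48 holes -> [(0, 4), (0, 7), (1, 4), (1, 5), (1, 6), (1, 7), (2, 4), (2, 5), (2, 6), (2, 7), (3, 4), (3, 7), (4, 4), (4, 7), (5, 4), (5, 5), (5, 6), (5, 7), (6, 4), (6, 5), (6, 6), (6, 7), (7, 4), (7, 7), (8, 4), (8, 7), (9, 4), (9, 5), (9, 6), (9, 7), (10, 4), (10, 5), (10, 6), (10, 7), (11, 4), (11, 7), (12, 4), (12, 7), (13, 4), (13, 5), (13, 6), (13, 7), (14, 4), (14, 5), (14, 6), (14, 7), (15, 4), (15, 7)]
Unfold 5 (reflect across v@4): 96 holes -> [(0, 0), (0, 3), (0, 4), (0, 7), (1, 0), (1, 1), (1, 2), (1, 3), (1, 4), (1, 5), (1, 6), (1, 7), (2, 0), (2, 1), (2, 2), (2, 3), (2, 4), (2, 5), (2, 6), (2, 7), (3, 0), (3, 3), (3, 4), (3, 7), (4, 0), (4, 3), (4, 4), (4, 7), (5, 0), (5, 1), (5, 2), (5, 3), (5, 4), (5, 5), (5, 6), (5, 7), (6, 0), (6, 1), (6, 2), (6, 3), (6, 4), (6, 5), (6, 6), (6, 7), (7, 0), (7, 3), (7, 4), (7, 7), (8, 0), (8, 3), (8, 4), (8, 7), (9, 0), (9, 1), (9, 2), (9, 3), (9, 4), (9, 5), (9, 6), (9, 7), (10, 0), (10, 1), (10, 2), (10, 3), (10, 4), (10, 5), (10, 6), (10, 7), (11, 0), (11, 3), (11, 4), (11, 7), (12, 0), (12, 3), (12, 4), (12, 7), (13, 0), (13, 1), (13, 2), (13, 3), (13, 4), (13, 5), (13, 6), (13, 7), (14, 0), (14, 1), (14, 2), (14, 3), (14, 4), (14, 5), (14, 6), (14, 7), (15, 0), (15, 3), (15, 4), (15, 7)]

Answer: O..OO..O
OOOOOOOO
OOOOOOOO
O..OO..O
O..OO..O
OOOOOOOO
OOOOOOOO
O..OO..O
O..OO..O
OOOOOOOO
OOOOOOOO
O..OO..O
O..OO..O
OOOOOOOO
OOOOOOOO
O..OO..O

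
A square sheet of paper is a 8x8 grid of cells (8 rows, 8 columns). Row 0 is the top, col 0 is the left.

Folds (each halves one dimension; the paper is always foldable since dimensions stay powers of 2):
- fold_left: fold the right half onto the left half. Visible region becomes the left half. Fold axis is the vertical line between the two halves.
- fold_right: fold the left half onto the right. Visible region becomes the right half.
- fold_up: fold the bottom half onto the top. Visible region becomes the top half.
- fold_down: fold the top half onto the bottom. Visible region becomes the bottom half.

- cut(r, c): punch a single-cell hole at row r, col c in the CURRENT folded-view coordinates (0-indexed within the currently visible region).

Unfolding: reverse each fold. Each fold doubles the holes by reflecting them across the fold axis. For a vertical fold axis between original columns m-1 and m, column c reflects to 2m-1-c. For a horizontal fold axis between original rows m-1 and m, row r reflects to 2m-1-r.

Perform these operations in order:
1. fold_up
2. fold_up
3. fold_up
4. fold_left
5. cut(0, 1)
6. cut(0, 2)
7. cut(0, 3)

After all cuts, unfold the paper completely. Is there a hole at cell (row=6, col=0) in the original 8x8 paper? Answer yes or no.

Op 1 fold_up: fold axis h@4; visible region now rows[0,4) x cols[0,8) = 4x8
Op 2 fold_up: fold axis h@2; visible region now rows[0,2) x cols[0,8) = 2x8
Op 3 fold_up: fold axis h@1; visible region now rows[0,1) x cols[0,8) = 1x8
Op 4 fold_left: fold axis v@4; visible region now rows[0,1) x cols[0,4) = 1x4
Op 5 cut(0, 1): punch at orig (0,1); cuts so far [(0, 1)]; region rows[0,1) x cols[0,4) = 1x4
Op 6 cut(0, 2): punch at orig (0,2); cuts so far [(0, 1), (0, 2)]; region rows[0,1) x cols[0,4) = 1x4
Op 7 cut(0, 3): punch at orig (0,3); cuts so far [(0, 1), (0, 2), (0, 3)]; region rows[0,1) x cols[0,4) = 1x4
Unfold 1 (reflect across v@4): 6 holes -> [(0, 1), (0, 2), (0, 3), (0, 4), (0, 5), (0, 6)]
Unfold 2 (reflect across h@1): 12 holes -> [(0, 1), (0, 2), (0, 3), (0, 4), (0, 5), (0, 6), (1, 1), (1, 2), (1, 3), (1, 4), (1, 5), (1, 6)]
Unfold 3 (reflect across h@2): 24 holes -> [(0, 1), (0, 2), (0, 3), (0, 4), (0, 5), (0, 6), (1, 1), (1, 2), (1, 3), (1, 4), (1, 5), (1, 6), (2, 1), (2, 2), (2, 3), (2, 4), (2, 5), (2, 6), (3, 1), (3, 2), (3, 3), (3, 4), (3, 5), (3, 6)]
Unfold 4 (reflect across h@4): 48 holes -> [(0, 1), (0, 2), (0, 3), (0, 4), (0, 5), (0, 6), (1, 1), (1, 2), (1, 3), (1, 4), (1, 5), (1, 6), (2, 1), (2, 2), (2, 3), (2, 4), (2, 5), (2, 6), (3, 1), (3, 2), (3, 3), (3, 4), (3, 5), (3, 6), (4, 1), (4, 2), (4, 3), (4, 4), (4, 5), (4, 6), (5, 1), (5, 2), (5, 3), (5, 4), (5, 5), (5, 6), (6, 1), (6, 2), (6, 3), (6, 4), (6, 5), (6, 6), (7, 1), (7, 2), (7, 3), (7, 4), (7, 5), (7, 6)]
Holes: [(0, 1), (0, 2), (0, 3), (0, 4), (0, 5), (0, 6), (1, 1), (1, 2), (1, 3), (1, 4), (1, 5), (1, 6), (2, 1), (2, 2), (2, 3), (2, 4), (2, 5), (2, 6), (3, 1), (3, 2), (3, 3), (3, 4), (3, 5), (3, 6), (4, 1), (4, 2), (4, 3), (4, 4), (4, 5), (4, 6), (5, 1), (5, 2), (5, 3), (5, 4), (5, 5), (5, 6), (6, 1), (6, 2), (6, 3), (6, 4), (6, 5), (6, 6), (7, 1), (7, 2), (7, 3), (7, 4), (7, 5), (7, 6)]

Answer: no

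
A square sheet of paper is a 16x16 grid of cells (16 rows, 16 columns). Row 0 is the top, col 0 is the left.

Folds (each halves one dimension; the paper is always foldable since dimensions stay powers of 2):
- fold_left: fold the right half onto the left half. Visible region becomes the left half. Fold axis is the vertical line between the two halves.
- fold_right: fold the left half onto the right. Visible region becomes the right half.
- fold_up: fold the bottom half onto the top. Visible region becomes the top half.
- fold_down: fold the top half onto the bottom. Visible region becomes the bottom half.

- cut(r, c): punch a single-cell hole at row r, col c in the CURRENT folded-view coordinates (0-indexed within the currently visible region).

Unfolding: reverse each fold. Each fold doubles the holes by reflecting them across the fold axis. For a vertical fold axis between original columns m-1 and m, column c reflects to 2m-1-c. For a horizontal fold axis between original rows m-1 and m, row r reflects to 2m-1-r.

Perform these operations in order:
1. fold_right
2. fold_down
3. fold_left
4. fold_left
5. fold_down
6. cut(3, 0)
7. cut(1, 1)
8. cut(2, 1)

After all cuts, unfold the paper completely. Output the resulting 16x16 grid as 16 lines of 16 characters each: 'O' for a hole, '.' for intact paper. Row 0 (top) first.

Answer: O..OO..OO..OO..O
.OO..OO..OO..OO.
.OO..OO..OO..OO.
................
................
.OO..OO..OO..OO.
.OO..OO..OO..OO.
O..OO..OO..OO..O
O..OO..OO..OO..O
.OO..OO..OO..OO.
.OO..OO..OO..OO.
................
................
.OO..OO..OO..OO.
.OO..OO..OO..OO.
O..OO..OO..OO..O

Derivation:
Op 1 fold_right: fold axis v@8; visible region now rows[0,16) x cols[8,16) = 16x8
Op 2 fold_down: fold axis h@8; visible region now rows[8,16) x cols[8,16) = 8x8
Op 3 fold_left: fold axis v@12; visible region now rows[8,16) x cols[8,12) = 8x4
Op 4 fold_left: fold axis v@10; visible region now rows[8,16) x cols[8,10) = 8x2
Op 5 fold_down: fold axis h@12; visible region now rows[12,16) x cols[8,10) = 4x2
Op 6 cut(3, 0): punch at orig (15,8); cuts so far [(15, 8)]; region rows[12,16) x cols[8,10) = 4x2
Op 7 cut(1, 1): punch at orig (13,9); cuts so far [(13, 9), (15, 8)]; region rows[12,16) x cols[8,10) = 4x2
Op 8 cut(2, 1): punch at orig (14,9); cuts so far [(13, 9), (14, 9), (15, 8)]; region rows[12,16) x cols[8,10) = 4x2
Unfold 1 (reflect across h@12): 6 holes -> [(8, 8), (9, 9), (10, 9), (13, 9), (14, 9), (15, 8)]
Unfold 2 (reflect across v@10): 12 holes -> [(8, 8), (8, 11), (9, 9), (9, 10), (10, 9), (10, 10), (13, 9), (13, 10), (14, 9), (14, 10), (15, 8), (15, 11)]
Unfold 3 (reflect across v@12): 24 holes -> [(8, 8), (8, 11), (8, 12), (8, 15), (9, 9), (9, 10), (9, 13), (9, 14), (10, 9), (10, 10), (10, 13), (10, 14), (13, 9), (13, 10), (13, 13), (13, 14), (14, 9), (14, 10), (14, 13), (14, 14), (15, 8), (15, 11), (15, 12), (15, 15)]
Unfold 4 (reflect across h@8): 48 holes -> [(0, 8), (0, 11), (0, 12), (0, 15), (1, 9), (1, 10), (1, 13), (1, 14), (2, 9), (2, 10), (2, 13), (2, 14), (5, 9), (5, 10), (5, 13), (5, 14), (6, 9), (6, 10), (6, 13), (6, 14), (7, 8), (7, 11), (7, 12), (7, 15), (8, 8), (8, 11), (8, 12), (8, 15), (9, 9), (9, 10), (9, 13), (9, 14), (10, 9), (10, 10), (10, 13), (10, 14), (13, 9), (13, 10), (13, 13), (13, 14), (14, 9), (14, 10), (14, 13), (14, 14), (15, 8), (15, 11), (15, 12), (15, 15)]
Unfold 5 (reflect across v@8): 96 holes -> [(0, 0), (0, 3), (0, 4), (0, 7), (0, 8), (0, 11), (0, 12), (0, 15), (1, 1), (1, 2), (1, 5), (1, 6), (1, 9), (1, 10), (1, 13), (1, 14), (2, 1), (2, 2), (2, 5), (2, 6), (2, 9), (2, 10), (2, 13), (2, 14), (5, 1), (5, 2), (5, 5), (5, 6), (5, 9), (5, 10), (5, 13), (5, 14), (6, 1), (6, 2), (6, 5), (6, 6), (6, 9), (6, 10), (6, 13), (6, 14), (7, 0), (7, 3), (7, 4), (7, 7), (7, 8), (7, 11), (7, 12), (7, 15), (8, 0), (8, 3), (8, 4), (8, 7), (8, 8), (8, 11), (8, 12), (8, 15), (9, 1), (9, 2), (9, 5), (9, 6), (9, 9), (9, 10), (9, 13), (9, 14), (10, 1), (10, 2), (10, 5), (10, 6), (10, 9), (10, 10), (10, 13), (10, 14), (13, 1), (13, 2), (13, 5), (13, 6), (13, 9), (13, 10), (13, 13), (13, 14), (14, 1), (14, 2), (14, 5), (14, 6), (14, 9), (14, 10), (14, 13), (14, 14), (15, 0), (15, 3), (15, 4), (15, 7), (15, 8), (15, 11), (15, 12), (15, 15)]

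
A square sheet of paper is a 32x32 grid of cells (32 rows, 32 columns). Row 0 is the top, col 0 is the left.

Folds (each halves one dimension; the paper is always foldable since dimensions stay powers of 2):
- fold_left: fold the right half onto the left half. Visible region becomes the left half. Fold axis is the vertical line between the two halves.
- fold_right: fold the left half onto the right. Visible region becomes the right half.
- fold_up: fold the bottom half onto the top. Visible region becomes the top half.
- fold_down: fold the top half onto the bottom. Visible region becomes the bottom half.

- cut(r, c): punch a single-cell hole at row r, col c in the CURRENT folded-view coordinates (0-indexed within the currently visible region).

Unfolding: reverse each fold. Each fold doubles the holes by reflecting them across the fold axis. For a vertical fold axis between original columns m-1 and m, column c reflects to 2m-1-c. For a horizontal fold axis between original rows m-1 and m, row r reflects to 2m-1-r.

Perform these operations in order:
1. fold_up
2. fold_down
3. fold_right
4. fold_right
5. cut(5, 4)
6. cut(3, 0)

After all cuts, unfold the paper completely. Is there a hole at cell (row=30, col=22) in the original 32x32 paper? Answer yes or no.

Op 1 fold_up: fold axis h@16; visible region now rows[0,16) x cols[0,32) = 16x32
Op 2 fold_down: fold axis h@8; visible region now rows[8,16) x cols[0,32) = 8x32
Op 3 fold_right: fold axis v@16; visible region now rows[8,16) x cols[16,32) = 8x16
Op 4 fold_right: fold axis v@24; visible region now rows[8,16) x cols[24,32) = 8x8
Op 5 cut(5, 4): punch at orig (13,28); cuts so far [(13, 28)]; region rows[8,16) x cols[24,32) = 8x8
Op 6 cut(3, 0): punch at orig (11,24); cuts so far [(11, 24), (13, 28)]; region rows[8,16) x cols[24,32) = 8x8
Unfold 1 (reflect across v@24): 4 holes -> [(11, 23), (11, 24), (13, 19), (13, 28)]
Unfold 2 (reflect across v@16): 8 holes -> [(11, 7), (11, 8), (11, 23), (11, 24), (13, 3), (13, 12), (13, 19), (13, 28)]
Unfold 3 (reflect across h@8): 16 holes -> [(2, 3), (2, 12), (2, 19), (2, 28), (4, 7), (4, 8), (4, 23), (4, 24), (11, 7), (11, 8), (11, 23), (11, 24), (13, 3), (13, 12), (13, 19), (13, 28)]
Unfold 4 (reflect across h@16): 32 holes -> [(2, 3), (2, 12), (2, 19), (2, 28), (4, 7), (4, 8), (4, 23), (4, 24), (11, 7), (11, 8), (11, 23), (11, 24), (13, 3), (13, 12), (13, 19), (13, 28), (18, 3), (18, 12), (18, 19), (18, 28), (20, 7), (20, 8), (20, 23), (20, 24), (27, 7), (27, 8), (27, 23), (27, 24), (29, 3), (29, 12), (29, 19), (29, 28)]
Holes: [(2, 3), (2, 12), (2, 19), (2, 28), (4, 7), (4, 8), (4, 23), (4, 24), (11, 7), (11, 8), (11, 23), (11, 24), (13, 3), (13, 12), (13, 19), (13, 28), (18, 3), (18, 12), (18, 19), (18, 28), (20, 7), (20, 8), (20, 23), (20, 24), (27, 7), (27, 8), (27, 23), (27, 24), (29, 3), (29, 12), (29, 19), (29, 28)]

Answer: no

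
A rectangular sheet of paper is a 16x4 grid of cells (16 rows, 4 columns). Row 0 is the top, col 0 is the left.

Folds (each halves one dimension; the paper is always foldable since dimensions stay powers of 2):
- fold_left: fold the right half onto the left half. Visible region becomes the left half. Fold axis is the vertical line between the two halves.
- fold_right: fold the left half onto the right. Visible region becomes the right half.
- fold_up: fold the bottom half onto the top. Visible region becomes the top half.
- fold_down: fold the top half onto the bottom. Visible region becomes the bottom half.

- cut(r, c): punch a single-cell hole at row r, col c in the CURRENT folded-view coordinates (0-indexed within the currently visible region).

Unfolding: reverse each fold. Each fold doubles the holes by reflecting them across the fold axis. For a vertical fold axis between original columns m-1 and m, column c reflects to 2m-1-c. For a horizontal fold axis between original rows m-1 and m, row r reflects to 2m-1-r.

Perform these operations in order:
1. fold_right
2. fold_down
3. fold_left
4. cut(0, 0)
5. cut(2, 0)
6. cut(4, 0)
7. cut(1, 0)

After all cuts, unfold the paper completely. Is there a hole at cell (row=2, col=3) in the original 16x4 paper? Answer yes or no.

Op 1 fold_right: fold axis v@2; visible region now rows[0,16) x cols[2,4) = 16x2
Op 2 fold_down: fold axis h@8; visible region now rows[8,16) x cols[2,4) = 8x2
Op 3 fold_left: fold axis v@3; visible region now rows[8,16) x cols[2,3) = 8x1
Op 4 cut(0, 0): punch at orig (8,2); cuts so far [(8, 2)]; region rows[8,16) x cols[2,3) = 8x1
Op 5 cut(2, 0): punch at orig (10,2); cuts so far [(8, 2), (10, 2)]; region rows[8,16) x cols[2,3) = 8x1
Op 6 cut(4, 0): punch at orig (12,2); cuts so far [(8, 2), (10, 2), (12, 2)]; region rows[8,16) x cols[2,3) = 8x1
Op 7 cut(1, 0): punch at orig (9,2); cuts so far [(8, 2), (9, 2), (10, 2), (12, 2)]; region rows[8,16) x cols[2,3) = 8x1
Unfold 1 (reflect across v@3): 8 holes -> [(8, 2), (8, 3), (9, 2), (9, 3), (10, 2), (10, 3), (12, 2), (12, 3)]
Unfold 2 (reflect across h@8): 16 holes -> [(3, 2), (3, 3), (5, 2), (5, 3), (6, 2), (6, 3), (7, 2), (7, 3), (8, 2), (8, 3), (9, 2), (9, 3), (10, 2), (10, 3), (12, 2), (12, 3)]
Unfold 3 (reflect across v@2): 32 holes -> [(3, 0), (3, 1), (3, 2), (3, 3), (5, 0), (5, 1), (5, 2), (5, 3), (6, 0), (6, 1), (6, 2), (6, 3), (7, 0), (7, 1), (7, 2), (7, 3), (8, 0), (8, 1), (8, 2), (8, 3), (9, 0), (9, 1), (9, 2), (9, 3), (10, 0), (10, 1), (10, 2), (10, 3), (12, 0), (12, 1), (12, 2), (12, 3)]
Holes: [(3, 0), (3, 1), (3, 2), (3, 3), (5, 0), (5, 1), (5, 2), (5, 3), (6, 0), (6, 1), (6, 2), (6, 3), (7, 0), (7, 1), (7, 2), (7, 3), (8, 0), (8, 1), (8, 2), (8, 3), (9, 0), (9, 1), (9, 2), (9, 3), (10, 0), (10, 1), (10, 2), (10, 3), (12, 0), (12, 1), (12, 2), (12, 3)]

Answer: no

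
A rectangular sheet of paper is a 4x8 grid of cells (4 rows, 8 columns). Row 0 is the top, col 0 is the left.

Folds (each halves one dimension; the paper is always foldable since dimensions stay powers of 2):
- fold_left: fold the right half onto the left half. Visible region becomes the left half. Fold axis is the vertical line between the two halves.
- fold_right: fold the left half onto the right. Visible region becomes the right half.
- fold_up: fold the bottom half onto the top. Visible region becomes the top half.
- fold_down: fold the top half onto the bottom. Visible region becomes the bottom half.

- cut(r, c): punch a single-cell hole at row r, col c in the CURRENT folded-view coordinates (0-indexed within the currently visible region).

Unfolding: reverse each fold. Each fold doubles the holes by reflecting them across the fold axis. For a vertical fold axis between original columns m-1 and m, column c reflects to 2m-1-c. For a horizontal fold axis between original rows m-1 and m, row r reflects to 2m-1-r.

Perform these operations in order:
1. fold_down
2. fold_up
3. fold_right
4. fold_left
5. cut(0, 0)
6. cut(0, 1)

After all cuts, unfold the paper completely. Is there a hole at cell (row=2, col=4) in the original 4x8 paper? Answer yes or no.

Op 1 fold_down: fold axis h@2; visible region now rows[2,4) x cols[0,8) = 2x8
Op 2 fold_up: fold axis h@3; visible region now rows[2,3) x cols[0,8) = 1x8
Op 3 fold_right: fold axis v@4; visible region now rows[2,3) x cols[4,8) = 1x4
Op 4 fold_left: fold axis v@6; visible region now rows[2,3) x cols[4,6) = 1x2
Op 5 cut(0, 0): punch at orig (2,4); cuts so far [(2, 4)]; region rows[2,3) x cols[4,6) = 1x2
Op 6 cut(0, 1): punch at orig (2,5); cuts so far [(2, 4), (2, 5)]; region rows[2,3) x cols[4,6) = 1x2
Unfold 1 (reflect across v@6): 4 holes -> [(2, 4), (2, 5), (2, 6), (2, 7)]
Unfold 2 (reflect across v@4): 8 holes -> [(2, 0), (2, 1), (2, 2), (2, 3), (2, 4), (2, 5), (2, 6), (2, 7)]
Unfold 3 (reflect across h@3): 16 holes -> [(2, 0), (2, 1), (2, 2), (2, 3), (2, 4), (2, 5), (2, 6), (2, 7), (3, 0), (3, 1), (3, 2), (3, 3), (3, 4), (3, 5), (3, 6), (3, 7)]
Unfold 4 (reflect across h@2): 32 holes -> [(0, 0), (0, 1), (0, 2), (0, 3), (0, 4), (0, 5), (0, 6), (0, 7), (1, 0), (1, 1), (1, 2), (1, 3), (1, 4), (1, 5), (1, 6), (1, 7), (2, 0), (2, 1), (2, 2), (2, 3), (2, 4), (2, 5), (2, 6), (2, 7), (3, 0), (3, 1), (3, 2), (3, 3), (3, 4), (3, 5), (3, 6), (3, 7)]
Holes: [(0, 0), (0, 1), (0, 2), (0, 3), (0, 4), (0, 5), (0, 6), (0, 7), (1, 0), (1, 1), (1, 2), (1, 3), (1, 4), (1, 5), (1, 6), (1, 7), (2, 0), (2, 1), (2, 2), (2, 3), (2, 4), (2, 5), (2, 6), (2, 7), (3, 0), (3, 1), (3, 2), (3, 3), (3, 4), (3, 5), (3, 6), (3, 7)]

Answer: yes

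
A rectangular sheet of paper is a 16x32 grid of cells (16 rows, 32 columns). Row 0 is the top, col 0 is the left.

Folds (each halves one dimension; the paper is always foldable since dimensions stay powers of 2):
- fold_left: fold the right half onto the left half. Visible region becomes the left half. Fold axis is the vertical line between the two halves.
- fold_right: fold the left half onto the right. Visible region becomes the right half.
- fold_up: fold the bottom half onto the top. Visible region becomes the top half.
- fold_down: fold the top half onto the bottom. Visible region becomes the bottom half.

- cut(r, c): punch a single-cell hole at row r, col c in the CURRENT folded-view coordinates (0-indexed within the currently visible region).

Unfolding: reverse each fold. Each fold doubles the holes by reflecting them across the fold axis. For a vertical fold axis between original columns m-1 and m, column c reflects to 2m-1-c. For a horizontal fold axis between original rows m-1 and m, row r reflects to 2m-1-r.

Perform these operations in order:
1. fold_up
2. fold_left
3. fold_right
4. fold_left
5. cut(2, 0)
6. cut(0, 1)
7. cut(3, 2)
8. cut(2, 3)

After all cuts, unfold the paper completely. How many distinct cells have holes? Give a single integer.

Answer: 64

Derivation:
Op 1 fold_up: fold axis h@8; visible region now rows[0,8) x cols[0,32) = 8x32
Op 2 fold_left: fold axis v@16; visible region now rows[0,8) x cols[0,16) = 8x16
Op 3 fold_right: fold axis v@8; visible region now rows[0,8) x cols[8,16) = 8x8
Op 4 fold_left: fold axis v@12; visible region now rows[0,8) x cols[8,12) = 8x4
Op 5 cut(2, 0): punch at orig (2,8); cuts so far [(2, 8)]; region rows[0,8) x cols[8,12) = 8x4
Op 6 cut(0, 1): punch at orig (0,9); cuts so far [(0, 9), (2, 8)]; region rows[0,8) x cols[8,12) = 8x4
Op 7 cut(3, 2): punch at orig (3,10); cuts so far [(0, 9), (2, 8), (3, 10)]; region rows[0,8) x cols[8,12) = 8x4
Op 8 cut(2, 3): punch at orig (2,11); cuts so far [(0, 9), (2, 8), (2, 11), (3, 10)]; region rows[0,8) x cols[8,12) = 8x4
Unfold 1 (reflect across v@12): 8 holes -> [(0, 9), (0, 14), (2, 8), (2, 11), (2, 12), (2, 15), (3, 10), (3, 13)]
Unfold 2 (reflect across v@8): 16 holes -> [(0, 1), (0, 6), (0, 9), (0, 14), (2, 0), (2, 3), (2, 4), (2, 7), (2, 8), (2, 11), (2, 12), (2, 15), (3, 2), (3, 5), (3, 10), (3, 13)]
Unfold 3 (reflect across v@16): 32 holes -> [(0, 1), (0, 6), (0, 9), (0, 14), (0, 17), (0, 22), (0, 25), (0, 30), (2, 0), (2, 3), (2, 4), (2, 7), (2, 8), (2, 11), (2, 12), (2, 15), (2, 16), (2, 19), (2, 20), (2, 23), (2, 24), (2, 27), (2, 28), (2, 31), (3, 2), (3, 5), (3, 10), (3, 13), (3, 18), (3, 21), (3, 26), (3, 29)]
Unfold 4 (reflect across h@8): 64 holes -> [(0, 1), (0, 6), (0, 9), (0, 14), (0, 17), (0, 22), (0, 25), (0, 30), (2, 0), (2, 3), (2, 4), (2, 7), (2, 8), (2, 11), (2, 12), (2, 15), (2, 16), (2, 19), (2, 20), (2, 23), (2, 24), (2, 27), (2, 28), (2, 31), (3, 2), (3, 5), (3, 10), (3, 13), (3, 18), (3, 21), (3, 26), (3, 29), (12, 2), (12, 5), (12, 10), (12, 13), (12, 18), (12, 21), (12, 26), (12, 29), (13, 0), (13, 3), (13, 4), (13, 7), (13, 8), (13, 11), (13, 12), (13, 15), (13, 16), (13, 19), (13, 20), (13, 23), (13, 24), (13, 27), (13, 28), (13, 31), (15, 1), (15, 6), (15, 9), (15, 14), (15, 17), (15, 22), (15, 25), (15, 30)]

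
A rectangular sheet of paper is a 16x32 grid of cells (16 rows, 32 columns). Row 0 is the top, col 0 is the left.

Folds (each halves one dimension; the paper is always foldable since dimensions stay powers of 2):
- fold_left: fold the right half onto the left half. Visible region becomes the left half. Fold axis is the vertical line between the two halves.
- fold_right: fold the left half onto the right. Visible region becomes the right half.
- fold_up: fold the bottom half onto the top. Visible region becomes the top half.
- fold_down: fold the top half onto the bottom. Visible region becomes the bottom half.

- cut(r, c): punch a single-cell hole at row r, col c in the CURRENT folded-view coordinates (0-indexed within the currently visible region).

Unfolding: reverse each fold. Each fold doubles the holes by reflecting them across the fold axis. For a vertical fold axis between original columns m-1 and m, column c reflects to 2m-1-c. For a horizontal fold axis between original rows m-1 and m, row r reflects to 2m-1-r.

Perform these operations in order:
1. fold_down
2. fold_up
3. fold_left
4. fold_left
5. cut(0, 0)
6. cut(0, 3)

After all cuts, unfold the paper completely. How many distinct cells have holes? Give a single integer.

Answer: 32

Derivation:
Op 1 fold_down: fold axis h@8; visible region now rows[8,16) x cols[0,32) = 8x32
Op 2 fold_up: fold axis h@12; visible region now rows[8,12) x cols[0,32) = 4x32
Op 3 fold_left: fold axis v@16; visible region now rows[8,12) x cols[0,16) = 4x16
Op 4 fold_left: fold axis v@8; visible region now rows[8,12) x cols[0,8) = 4x8
Op 5 cut(0, 0): punch at orig (8,0); cuts so far [(8, 0)]; region rows[8,12) x cols[0,8) = 4x8
Op 6 cut(0, 3): punch at orig (8,3); cuts so far [(8, 0), (8, 3)]; region rows[8,12) x cols[0,8) = 4x8
Unfold 1 (reflect across v@8): 4 holes -> [(8, 0), (8, 3), (8, 12), (8, 15)]
Unfold 2 (reflect across v@16): 8 holes -> [(8, 0), (8, 3), (8, 12), (8, 15), (8, 16), (8, 19), (8, 28), (8, 31)]
Unfold 3 (reflect across h@12): 16 holes -> [(8, 0), (8, 3), (8, 12), (8, 15), (8, 16), (8, 19), (8, 28), (8, 31), (15, 0), (15, 3), (15, 12), (15, 15), (15, 16), (15, 19), (15, 28), (15, 31)]
Unfold 4 (reflect across h@8): 32 holes -> [(0, 0), (0, 3), (0, 12), (0, 15), (0, 16), (0, 19), (0, 28), (0, 31), (7, 0), (7, 3), (7, 12), (7, 15), (7, 16), (7, 19), (7, 28), (7, 31), (8, 0), (8, 3), (8, 12), (8, 15), (8, 16), (8, 19), (8, 28), (8, 31), (15, 0), (15, 3), (15, 12), (15, 15), (15, 16), (15, 19), (15, 28), (15, 31)]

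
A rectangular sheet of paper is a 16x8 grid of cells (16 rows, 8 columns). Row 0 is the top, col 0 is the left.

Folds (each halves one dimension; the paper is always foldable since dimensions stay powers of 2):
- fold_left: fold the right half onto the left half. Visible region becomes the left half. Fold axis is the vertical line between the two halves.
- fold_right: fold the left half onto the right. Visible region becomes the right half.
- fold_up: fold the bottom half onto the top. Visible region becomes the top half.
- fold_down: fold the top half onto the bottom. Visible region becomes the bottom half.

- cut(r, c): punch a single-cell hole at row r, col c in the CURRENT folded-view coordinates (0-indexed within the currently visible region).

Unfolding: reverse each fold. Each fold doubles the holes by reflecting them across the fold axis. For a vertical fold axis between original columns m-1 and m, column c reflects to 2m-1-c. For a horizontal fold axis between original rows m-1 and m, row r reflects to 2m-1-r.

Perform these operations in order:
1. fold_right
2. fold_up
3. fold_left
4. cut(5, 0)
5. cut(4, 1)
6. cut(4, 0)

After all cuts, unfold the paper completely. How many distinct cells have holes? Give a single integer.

Op 1 fold_right: fold axis v@4; visible region now rows[0,16) x cols[4,8) = 16x4
Op 2 fold_up: fold axis h@8; visible region now rows[0,8) x cols[4,8) = 8x4
Op 3 fold_left: fold axis v@6; visible region now rows[0,8) x cols[4,6) = 8x2
Op 4 cut(5, 0): punch at orig (5,4); cuts so far [(5, 4)]; region rows[0,8) x cols[4,6) = 8x2
Op 5 cut(4, 1): punch at orig (4,5); cuts so far [(4, 5), (5, 4)]; region rows[0,8) x cols[4,6) = 8x2
Op 6 cut(4, 0): punch at orig (4,4); cuts so far [(4, 4), (4, 5), (5, 4)]; region rows[0,8) x cols[4,6) = 8x2
Unfold 1 (reflect across v@6): 6 holes -> [(4, 4), (4, 5), (4, 6), (4, 7), (5, 4), (5, 7)]
Unfold 2 (reflect across h@8): 12 holes -> [(4, 4), (4, 5), (4, 6), (4, 7), (5, 4), (5, 7), (10, 4), (10, 7), (11, 4), (11, 5), (11, 6), (11, 7)]
Unfold 3 (reflect across v@4): 24 holes -> [(4, 0), (4, 1), (4, 2), (4, 3), (4, 4), (4, 5), (4, 6), (4, 7), (5, 0), (5, 3), (5, 4), (5, 7), (10, 0), (10, 3), (10, 4), (10, 7), (11, 0), (11, 1), (11, 2), (11, 3), (11, 4), (11, 5), (11, 6), (11, 7)]

Answer: 24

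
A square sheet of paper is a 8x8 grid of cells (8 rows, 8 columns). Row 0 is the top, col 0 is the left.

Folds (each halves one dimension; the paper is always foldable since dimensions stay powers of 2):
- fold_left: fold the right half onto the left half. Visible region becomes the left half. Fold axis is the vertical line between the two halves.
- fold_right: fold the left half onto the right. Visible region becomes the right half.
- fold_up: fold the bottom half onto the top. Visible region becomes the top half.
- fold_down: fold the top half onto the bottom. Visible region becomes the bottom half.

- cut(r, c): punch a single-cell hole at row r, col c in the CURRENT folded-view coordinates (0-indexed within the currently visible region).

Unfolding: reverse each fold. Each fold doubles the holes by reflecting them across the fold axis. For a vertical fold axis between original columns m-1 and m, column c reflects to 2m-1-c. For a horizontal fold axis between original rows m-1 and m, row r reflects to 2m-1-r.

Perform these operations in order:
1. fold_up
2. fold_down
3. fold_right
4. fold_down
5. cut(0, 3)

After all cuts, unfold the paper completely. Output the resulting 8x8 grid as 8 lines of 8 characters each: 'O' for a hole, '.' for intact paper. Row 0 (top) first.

Answer: O......O
O......O
O......O
O......O
O......O
O......O
O......O
O......O

Derivation:
Op 1 fold_up: fold axis h@4; visible region now rows[0,4) x cols[0,8) = 4x8
Op 2 fold_down: fold axis h@2; visible region now rows[2,4) x cols[0,8) = 2x8
Op 3 fold_right: fold axis v@4; visible region now rows[2,4) x cols[4,8) = 2x4
Op 4 fold_down: fold axis h@3; visible region now rows[3,4) x cols[4,8) = 1x4
Op 5 cut(0, 3): punch at orig (3,7); cuts so far [(3, 7)]; region rows[3,4) x cols[4,8) = 1x4
Unfold 1 (reflect across h@3): 2 holes -> [(2, 7), (3, 7)]
Unfold 2 (reflect across v@4): 4 holes -> [(2, 0), (2, 7), (3, 0), (3, 7)]
Unfold 3 (reflect across h@2): 8 holes -> [(0, 0), (0, 7), (1, 0), (1, 7), (2, 0), (2, 7), (3, 0), (3, 7)]
Unfold 4 (reflect across h@4): 16 holes -> [(0, 0), (0, 7), (1, 0), (1, 7), (2, 0), (2, 7), (3, 0), (3, 7), (4, 0), (4, 7), (5, 0), (5, 7), (6, 0), (6, 7), (7, 0), (7, 7)]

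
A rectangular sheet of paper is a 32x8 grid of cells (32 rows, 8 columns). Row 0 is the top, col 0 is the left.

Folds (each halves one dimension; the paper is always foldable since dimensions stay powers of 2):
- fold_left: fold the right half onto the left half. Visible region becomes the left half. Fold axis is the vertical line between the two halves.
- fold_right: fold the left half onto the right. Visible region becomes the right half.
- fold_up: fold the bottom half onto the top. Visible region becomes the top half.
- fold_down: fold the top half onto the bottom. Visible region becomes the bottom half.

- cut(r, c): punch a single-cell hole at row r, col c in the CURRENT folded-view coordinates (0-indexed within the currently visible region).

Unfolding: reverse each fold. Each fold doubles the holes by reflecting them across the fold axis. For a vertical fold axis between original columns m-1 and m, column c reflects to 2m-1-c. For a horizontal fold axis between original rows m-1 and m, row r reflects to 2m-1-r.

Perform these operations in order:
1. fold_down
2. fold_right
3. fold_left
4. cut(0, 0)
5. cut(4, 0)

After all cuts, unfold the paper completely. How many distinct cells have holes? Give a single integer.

Answer: 16

Derivation:
Op 1 fold_down: fold axis h@16; visible region now rows[16,32) x cols[0,8) = 16x8
Op 2 fold_right: fold axis v@4; visible region now rows[16,32) x cols[4,8) = 16x4
Op 3 fold_left: fold axis v@6; visible region now rows[16,32) x cols[4,6) = 16x2
Op 4 cut(0, 0): punch at orig (16,4); cuts so far [(16, 4)]; region rows[16,32) x cols[4,6) = 16x2
Op 5 cut(4, 0): punch at orig (20,4); cuts so far [(16, 4), (20, 4)]; region rows[16,32) x cols[4,6) = 16x2
Unfold 1 (reflect across v@6): 4 holes -> [(16, 4), (16, 7), (20, 4), (20, 7)]
Unfold 2 (reflect across v@4): 8 holes -> [(16, 0), (16, 3), (16, 4), (16, 7), (20, 0), (20, 3), (20, 4), (20, 7)]
Unfold 3 (reflect across h@16): 16 holes -> [(11, 0), (11, 3), (11, 4), (11, 7), (15, 0), (15, 3), (15, 4), (15, 7), (16, 0), (16, 3), (16, 4), (16, 7), (20, 0), (20, 3), (20, 4), (20, 7)]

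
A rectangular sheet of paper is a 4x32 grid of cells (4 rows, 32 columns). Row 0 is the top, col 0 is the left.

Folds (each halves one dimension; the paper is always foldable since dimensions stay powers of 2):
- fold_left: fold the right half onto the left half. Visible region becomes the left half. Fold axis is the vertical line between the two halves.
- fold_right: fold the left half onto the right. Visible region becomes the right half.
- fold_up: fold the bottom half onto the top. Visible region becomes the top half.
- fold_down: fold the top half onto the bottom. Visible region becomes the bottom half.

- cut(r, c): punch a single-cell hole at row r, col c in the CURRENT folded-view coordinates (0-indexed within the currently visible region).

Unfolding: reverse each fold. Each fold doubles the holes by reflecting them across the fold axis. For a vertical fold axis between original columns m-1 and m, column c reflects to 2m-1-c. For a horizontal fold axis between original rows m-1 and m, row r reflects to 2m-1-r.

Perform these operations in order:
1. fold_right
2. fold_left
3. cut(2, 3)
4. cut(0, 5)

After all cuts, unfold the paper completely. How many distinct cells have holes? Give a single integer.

Op 1 fold_right: fold axis v@16; visible region now rows[0,4) x cols[16,32) = 4x16
Op 2 fold_left: fold axis v@24; visible region now rows[0,4) x cols[16,24) = 4x8
Op 3 cut(2, 3): punch at orig (2,19); cuts so far [(2, 19)]; region rows[0,4) x cols[16,24) = 4x8
Op 4 cut(0, 5): punch at orig (0,21); cuts so far [(0, 21), (2, 19)]; region rows[0,4) x cols[16,24) = 4x8
Unfold 1 (reflect across v@24): 4 holes -> [(0, 21), (0, 26), (2, 19), (2, 28)]
Unfold 2 (reflect across v@16): 8 holes -> [(0, 5), (0, 10), (0, 21), (0, 26), (2, 3), (2, 12), (2, 19), (2, 28)]

Answer: 8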